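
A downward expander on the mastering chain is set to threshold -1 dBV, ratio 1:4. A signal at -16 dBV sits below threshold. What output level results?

-61 dBV

Undershoot = (-1) − (-16) = 15 dB.
At 1:4, that expands to 60 dB under threshold.
Output = -1 − 60 = -61 dBV.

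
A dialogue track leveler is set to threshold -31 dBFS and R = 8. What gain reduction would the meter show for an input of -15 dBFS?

14 dB

The signal is 16 dB above threshold.
After 8:1 compression the overshoot becomes 16/8 = 2 dB.
So the signal is attenuated by 16 − 2 = 14 dB.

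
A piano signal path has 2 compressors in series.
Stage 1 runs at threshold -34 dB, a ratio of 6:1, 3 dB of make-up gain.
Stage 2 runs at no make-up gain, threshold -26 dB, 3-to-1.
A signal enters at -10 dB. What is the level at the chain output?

-27 dB

Stage 1: -10 dB is 24 dB over -34 dB; at 6:1 that becomes 4 dB over, giving -30 dB; +3 dB make-up → -27 dB.
Stage 2: -27 dB ≤ -26 dB, so stage 2 doesn't engage; output -27 dB.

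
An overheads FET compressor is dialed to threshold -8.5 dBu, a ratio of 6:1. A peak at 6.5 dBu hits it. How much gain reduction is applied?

6.5 dBu exceeds the threshold by 15 dB.
At 6:1, output sits 15/6 = 2.5 dB above threshold.
So the signal is attenuated by 15 − 2.5 = 12.5 dB.

12.5 dB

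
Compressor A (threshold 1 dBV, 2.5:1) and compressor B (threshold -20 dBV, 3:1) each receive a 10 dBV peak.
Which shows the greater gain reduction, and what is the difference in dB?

A: GR = 9 − 9/2.5 = 5.4 dB.
B: GR = 30 − 30/3 = 20 dB.
B applies 14.6 dB more gain reduction.

B, by 14.6 dB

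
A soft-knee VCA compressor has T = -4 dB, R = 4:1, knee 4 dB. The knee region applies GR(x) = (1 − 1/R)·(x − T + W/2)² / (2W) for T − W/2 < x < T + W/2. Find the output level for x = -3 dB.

-3.84375 dB

x − T + W/2 = -3 − (-4) + 2 = 3.
GR = (1 − 1/4) × 3² / 8 = 0.75 × 9 / 8 = 0.84375 dB.
Output = -3 − 0.84375 = -3.84375 dB.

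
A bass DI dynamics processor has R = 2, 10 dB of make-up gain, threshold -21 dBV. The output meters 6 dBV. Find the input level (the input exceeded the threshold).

13 dBV

Stripping the +10 dB make-up gives -4 dBV at the gain stage.
That's 17 dB above the -21 dBV threshold.
Input overshoot = R × output overshoot = 34 dB → input = -21 + 34 = 13 dBV.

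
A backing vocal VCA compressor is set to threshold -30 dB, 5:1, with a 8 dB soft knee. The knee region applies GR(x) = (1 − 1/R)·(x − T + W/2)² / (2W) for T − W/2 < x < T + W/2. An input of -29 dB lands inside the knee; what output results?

-30.25 dB

x − T + W/2 = -29 − (-30) + 4 = 5.
GR = (1 − 1/5) × 5² / 16 = 0.8 × 25 / 16 = 1.25 dB.
Output = -29 − 1.25 = -30.25 dB.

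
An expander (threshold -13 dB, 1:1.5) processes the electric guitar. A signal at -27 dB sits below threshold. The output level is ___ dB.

-34 dB

The input is 14 dB below the -13 dB threshold.
A 1:1.5 expander multiplies undershoot by 1.5: 14 × 1.5 = 21 dB below threshold.
Output = -13 − 21 = -34 dB.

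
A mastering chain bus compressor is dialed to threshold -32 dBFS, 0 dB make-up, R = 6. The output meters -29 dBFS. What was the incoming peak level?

Post-compression overshoot = -29 − (-32) = 3 dB.
Input overshoot = R × output overshoot = 18 dB → input = -32 + 18 = -14 dBFS.

-14 dBFS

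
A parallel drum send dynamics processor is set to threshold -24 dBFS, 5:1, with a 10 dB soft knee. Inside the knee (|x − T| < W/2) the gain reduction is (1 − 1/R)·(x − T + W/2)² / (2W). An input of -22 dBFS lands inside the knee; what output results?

-23.96 dBFS

x − T + W/2 = -22 − (-24) + 5 = 7.
GR = (1 − 1/5) × 7² / 20 = 0.8 × 49 / 20 = 1.96 dB.
Output = -22 − 1.96 = -23.96 dBFS.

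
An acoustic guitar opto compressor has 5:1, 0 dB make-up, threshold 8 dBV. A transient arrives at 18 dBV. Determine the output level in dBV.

10 dBV

18 dBV sits 10 dB over threshold.
5:1 compression reduces that to 10/5 = 2 dB over.
So the level is 8 + 2 = 10 dBV.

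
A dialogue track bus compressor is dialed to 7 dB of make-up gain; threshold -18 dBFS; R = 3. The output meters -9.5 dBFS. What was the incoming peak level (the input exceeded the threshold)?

Before make-up, the level was -9.5 − 7 = -16.5 dBFS.
The compressed level sits -16.5 − (-18) = 1.5 dB over threshold.
Input overshoot = R × output overshoot = 4.5 dB → input = -18 + 4.5 = -13.5 dBFS.

-13.5 dBFS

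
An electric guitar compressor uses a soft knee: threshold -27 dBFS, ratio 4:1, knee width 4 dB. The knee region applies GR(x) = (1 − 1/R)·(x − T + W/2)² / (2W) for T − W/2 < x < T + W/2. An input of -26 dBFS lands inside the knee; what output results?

x − T + W/2 = -26 − (-27) + 2 = 3.
GR = (1 − 1/4) × 3² / 8 = 0.75 × 9 / 8 = 0.84375 dB.
Output = -26 − 0.84375 = -26.84375 dBFS.

-26.84375 dBFS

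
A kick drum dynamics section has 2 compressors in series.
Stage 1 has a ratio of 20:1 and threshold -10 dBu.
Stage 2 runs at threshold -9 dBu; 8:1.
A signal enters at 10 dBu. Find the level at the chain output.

-9 dBu

Stage 1: overshoot 20 dB → 20/20 = 1 dB → -9 dBu.
Stage 2: below threshold (-9 ≤ -9); passes unchanged; output -9 dBu.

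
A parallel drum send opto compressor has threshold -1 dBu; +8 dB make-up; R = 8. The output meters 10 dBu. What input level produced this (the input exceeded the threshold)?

23 dBu

Remove make-up: 10 − 8 = 2 dBu.
The compressed level sits 2 − (-1) = 3 dB over threshold.
Undo the ratio: input overshoot = 3 × 8 = 24 dB, giving input = 23 dBu.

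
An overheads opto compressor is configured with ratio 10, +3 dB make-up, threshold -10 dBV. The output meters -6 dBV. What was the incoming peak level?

Remove make-up: -6 − 3 = -9 dBV.
The compressed level sits -9 − (-10) = 1 dB over threshold.
Before 10:1 compression the overshoot was 1 × 10 = 10 dB, so input = -10 + 10 = 0 dBV.

0 dBV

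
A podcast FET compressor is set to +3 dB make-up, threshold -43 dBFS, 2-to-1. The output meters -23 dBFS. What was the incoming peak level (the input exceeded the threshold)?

Stripping the +3 dB make-up gives -26 dBFS at the gain stage.
That's 17 dB above the -43 dBFS threshold.
Input overshoot = R × output overshoot = 34 dB → input = -43 + 34 = -9 dBFS.

-9 dBFS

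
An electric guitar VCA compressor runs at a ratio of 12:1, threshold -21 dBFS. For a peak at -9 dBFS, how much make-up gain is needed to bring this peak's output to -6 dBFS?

14 dB

Without make-up, output = threshold + overshoot/12 = -21 + 1 = -20 dBFS.
Gap to target: 14 dB.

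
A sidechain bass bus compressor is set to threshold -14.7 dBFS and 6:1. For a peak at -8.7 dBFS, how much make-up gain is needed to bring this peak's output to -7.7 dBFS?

6 dB

The peak compresses to -14.7 + 6/6 = -13.7 dBFS.
To reach -7.7 dBFS requires -7.7 − (-13.7) = 6 dB of make-up.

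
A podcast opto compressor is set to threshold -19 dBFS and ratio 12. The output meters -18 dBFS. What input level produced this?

-7 dBFS

That's 1 dB above the -19 dBFS threshold.
Input overshoot = R × output overshoot = 12 dB → input = -19 + 12 = -7 dBFS.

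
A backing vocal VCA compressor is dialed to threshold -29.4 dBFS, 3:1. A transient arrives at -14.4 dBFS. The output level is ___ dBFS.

-24.4 dBFS

-14.4 dBFS sits 15 dB over threshold.
3:1 compression reduces that to 15/3 = 5 dB over.
So the level is -29.4 + 5 = -24.4 dBFS.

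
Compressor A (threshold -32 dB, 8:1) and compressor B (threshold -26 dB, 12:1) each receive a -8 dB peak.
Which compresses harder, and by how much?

A: GR = 24 − 24/8 = 21 dB.
B: GR = 18 − 18/12 = 16.5 dB.
A applies 4.5 dB more gain reduction.

A, by 4.5 dB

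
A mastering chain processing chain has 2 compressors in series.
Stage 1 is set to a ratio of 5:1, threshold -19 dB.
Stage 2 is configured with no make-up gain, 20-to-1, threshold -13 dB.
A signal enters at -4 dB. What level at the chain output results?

Stage 1: overshoot 15 dB → 15/5 = 3 dB → -16 dB.
Stage 2: below threshold (-16 ≤ -13); passes unchanged; output -16 dB.

-16 dB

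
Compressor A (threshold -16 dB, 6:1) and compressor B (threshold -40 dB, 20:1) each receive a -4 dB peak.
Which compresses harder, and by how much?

B, by 24.2 dB

A: GR = 12 − 12/6 = 10 dB.
B: GR = 36 − 36/20 = 34.2 dB.
B applies 24.2 dB more gain reduction.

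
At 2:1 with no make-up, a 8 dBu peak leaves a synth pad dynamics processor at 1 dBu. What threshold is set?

Input is 14 dB above T (since output overshoot × R = input overshoot: (1 − T)·2 = 8 − T gives T = -6 dBu).
Check: -6 + (8 − (-6))/2 = -6 + 7 = 1 dBu. ✓

-6 dBu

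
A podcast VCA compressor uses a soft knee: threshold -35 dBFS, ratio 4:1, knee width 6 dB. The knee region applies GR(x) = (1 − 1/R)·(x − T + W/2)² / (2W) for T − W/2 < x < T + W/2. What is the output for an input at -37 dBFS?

x − T + W/2 = -37 − (-35) + 3 = 1.
GR = (1 − 1/4) × 1² / 12 = 0.75 × 1 / 12 = 0.0625 dB.
Output = -37 − 0.0625 = -37.0625 dBFS.

-37.0625 dBFS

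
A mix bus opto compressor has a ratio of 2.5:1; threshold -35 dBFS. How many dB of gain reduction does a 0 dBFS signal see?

21 dB

0 dBFS exceeds the threshold by 35 dB.
At 2.5:1, output sits 35/2.5 = 14 dB above threshold.
GR = overshoot in − overshoot out = 35 − 14 = 21 dB.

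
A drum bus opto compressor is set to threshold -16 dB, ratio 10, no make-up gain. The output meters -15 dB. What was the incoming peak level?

The compressed level sits -15 − (-16) = 1 dB over threshold.
Input overshoot = R × output overshoot = 10 dB → input = -16 + 10 = -6 dB.

-6 dB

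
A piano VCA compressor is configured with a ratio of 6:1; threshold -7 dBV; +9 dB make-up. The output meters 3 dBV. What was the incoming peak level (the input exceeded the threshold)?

-1 dBV

Stripping the +9 dB make-up gives -6 dBV at the gain stage.
That's 1 dB above the -7 dBV threshold.
Undo the ratio: input overshoot = 1 × 6 = 6 dB, giving input = -1 dBV.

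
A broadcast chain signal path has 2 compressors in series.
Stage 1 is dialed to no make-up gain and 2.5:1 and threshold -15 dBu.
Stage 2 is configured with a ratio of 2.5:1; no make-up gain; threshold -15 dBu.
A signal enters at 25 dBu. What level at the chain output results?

Stage 1: 25 dBu is 40 dB over -15 dBu; at 2.5:1 that becomes 16 dB over, giving 1 dBu.
Stage 2: 1 dBu is 16 dB over -15 dBu; at 2.5:1 that becomes 6.4 dB over, giving -8.6 dBu.

-8.6 dBu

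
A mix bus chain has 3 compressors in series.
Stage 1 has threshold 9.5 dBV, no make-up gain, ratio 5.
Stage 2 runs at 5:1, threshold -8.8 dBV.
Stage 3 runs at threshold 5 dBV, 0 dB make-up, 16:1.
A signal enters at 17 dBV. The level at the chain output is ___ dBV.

Stage 1: overshoot 7.5 dB → 7.5/5 = 1.5 dB → 11 dBV.
Stage 2: 19.8 dB above -8.8 dBV, reduced 5:1 to 3.96 dB above → -4.84 dBV.
Stage 3: -4.84 dBV is at or below the 5 dBV threshold — no compression; output -4.84 dBV.

-4.84 dBV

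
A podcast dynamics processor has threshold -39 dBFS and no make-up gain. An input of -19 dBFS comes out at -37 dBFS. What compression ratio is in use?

Input overshoot = -19 − (-39) = 20 dB; output overshoot = -37 − (-39) = 2 dB.
Ratio = 20 / 2 = 10.

10:1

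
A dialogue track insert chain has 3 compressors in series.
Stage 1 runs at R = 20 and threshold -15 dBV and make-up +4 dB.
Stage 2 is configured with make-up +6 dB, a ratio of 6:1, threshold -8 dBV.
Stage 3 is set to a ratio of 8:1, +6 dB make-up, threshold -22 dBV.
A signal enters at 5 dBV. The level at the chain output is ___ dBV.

Stage 1: overshoot 20 dB → 20/20 = 1 dB → -14 dBV; +4 dB make-up → -10 dBV.
Stage 2: -10 dBV ≤ -8 dBV, so stage 2 doesn't engage; make-up brings it to -4 dBV.
Stage 3: -4 dBV is 18 dB over -22 dBV; at 8:1 that becomes 2.25 dB over, giving -19.75 dBV; +6 dB make-up → -13.75 dBV.

-13.75 dBV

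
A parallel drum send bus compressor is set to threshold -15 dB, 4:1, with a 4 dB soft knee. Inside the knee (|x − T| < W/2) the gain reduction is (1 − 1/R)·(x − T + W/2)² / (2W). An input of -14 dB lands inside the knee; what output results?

-14.84375 dB

x − T + W/2 = -14 − (-15) + 2 = 3.
GR = (1 − 1/4) × 3² / 8 = 0.75 × 9 / 8 = 0.84375 dB.
Output = -14 − 0.84375 = -14.84375 dB.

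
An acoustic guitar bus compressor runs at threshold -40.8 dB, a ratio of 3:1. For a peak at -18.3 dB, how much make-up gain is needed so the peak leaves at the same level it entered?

Without make-up, output = threshold + overshoot/3 = -40.8 + 7.5 = -33.3 dB.
Gap to target: 15 dB.

15 dB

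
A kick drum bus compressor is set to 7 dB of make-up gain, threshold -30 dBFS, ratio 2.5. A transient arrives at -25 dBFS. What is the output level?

-21 dBFS

-25 dBFS sits 5 dB over threshold.
At 2.5:1 the overshoot is divided by 2.5, leaving 2 dB above threshold.
That puts the output at -28 dBFS; make-up adds 7 dB, giving -21 dBFS.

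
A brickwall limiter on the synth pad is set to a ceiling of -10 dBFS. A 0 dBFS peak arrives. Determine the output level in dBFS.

-10 dBFS

The limiter clamps the peak to its -10 dBFS ceiling.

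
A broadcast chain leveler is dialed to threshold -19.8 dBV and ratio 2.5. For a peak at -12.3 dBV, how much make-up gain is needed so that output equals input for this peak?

Without make-up, output = threshold + overshoot/2.5 = -19.8 + 3 = -16.8 dBV.
Gap to target: 4.5 dB.

4.5 dB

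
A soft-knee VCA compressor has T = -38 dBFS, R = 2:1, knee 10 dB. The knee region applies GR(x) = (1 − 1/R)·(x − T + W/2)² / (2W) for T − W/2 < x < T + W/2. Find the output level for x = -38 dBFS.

x − T + W/2 = -38 − (-38) + 5 = 5.
GR = (1 − 1/2) × 5² / 20 = 0.5 × 25 / 20 = 0.625 dB.
Output = -38 − 0.625 = -38.625 dBFS.

-38.625 dBFS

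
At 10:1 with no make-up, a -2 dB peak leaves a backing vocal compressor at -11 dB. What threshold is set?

Gain reduction = -2 − (-11) = 9 dB; output overshoot = GR / (R − 1) = 9 / 9 = 1 dB.
Threshold = output − output overshoot = -11 − 1 = -12 dB.

-12 dB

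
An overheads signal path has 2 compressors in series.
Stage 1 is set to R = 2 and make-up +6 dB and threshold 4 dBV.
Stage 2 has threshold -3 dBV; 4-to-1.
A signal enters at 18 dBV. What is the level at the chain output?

Stage 1: 14 dB above 4 dBV, reduced 2:1 to 7 dB above → 11 dBV; +6 dB make-up → 17 dBV.
Stage 2: 17 dBV is 20 dB over -3 dBV; at 4:1 that becomes 5 dB over, giving 2 dBV.

2 dBV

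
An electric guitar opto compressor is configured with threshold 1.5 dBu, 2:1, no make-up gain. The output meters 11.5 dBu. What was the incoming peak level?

21.5 dBu

Post-compression overshoot = 11.5 − 1.5 = 10 dB.
Input overshoot = R × output overshoot = 20 dB → input = 1.5 + 20 = 21.5 dBu.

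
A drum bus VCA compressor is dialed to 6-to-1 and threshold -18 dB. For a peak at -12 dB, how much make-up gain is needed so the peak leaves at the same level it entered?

5 dB

Overshoot 6 dB → 6/6 = 1 dB after compression, so the compressed level is -18 + 1 = -17 dB.
Make-up = target − compressed = -12 − (-17) = 5 dB.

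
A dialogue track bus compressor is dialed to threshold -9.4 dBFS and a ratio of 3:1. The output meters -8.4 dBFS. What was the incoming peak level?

-6.4 dBFS

Post-compression overshoot = -8.4 − (-9.4) = 1 dB.
Undo the ratio: input overshoot = 1 × 3 = 3 dB, giving input = -6.4 dBFS.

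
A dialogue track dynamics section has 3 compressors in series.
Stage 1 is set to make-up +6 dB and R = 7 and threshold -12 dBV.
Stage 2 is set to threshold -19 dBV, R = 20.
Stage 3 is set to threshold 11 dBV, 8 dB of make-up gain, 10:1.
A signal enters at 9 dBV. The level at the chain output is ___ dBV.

-10.2 dBV

Stage 1: overshoot 21 dB → 21/7 = 3 dB → -9 dBV; +6 dB make-up → -3 dBV.
Stage 2: 16 dB above -19 dBV, reduced 20:1 to 0.8 dB above → -18.2 dBV.
Stage 3: -18.2 dBV ≤ 11 dBV, so stage 3 doesn't engage; make-up brings it to -10.2 dBV.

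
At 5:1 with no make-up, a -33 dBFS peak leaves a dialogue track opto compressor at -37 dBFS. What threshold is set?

Gain reduction = -33 − (-37) = 4 dB; output overshoot = GR / (R − 1) = 4 / 4 = 1 dB.
Threshold = output − output overshoot = -37 − 1 = -38 dBFS.

-38 dBFS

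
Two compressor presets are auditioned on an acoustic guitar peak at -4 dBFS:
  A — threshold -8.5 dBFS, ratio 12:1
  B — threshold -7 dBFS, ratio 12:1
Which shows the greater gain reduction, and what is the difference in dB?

A: overshoot 4.5 dB → output overshoot 0.375 dB → GR 4.125 dB.
B: overshoot 3 dB → output overshoot 0.25 dB → GR 2.75 dB.
A reduces 1.375 dB more.

A, by 1.375 dB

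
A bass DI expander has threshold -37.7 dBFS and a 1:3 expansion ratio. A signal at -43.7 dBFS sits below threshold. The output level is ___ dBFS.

-55.7 dBFS

The input is 6 dB below the -37.7 dBFS threshold.
A 1:3 expander multiplies undershoot by 3: 6 × 3 = 18 dB below threshold.
Output = -37.7 − 18 = -55.7 dBFS.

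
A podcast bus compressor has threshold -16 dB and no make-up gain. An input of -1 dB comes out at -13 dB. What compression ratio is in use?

Input overshoot = -1 − (-16) = 15 dB; output overshoot = -13 − (-16) = 3 dB.
Ratio = 15 / 3 = 5.

5:1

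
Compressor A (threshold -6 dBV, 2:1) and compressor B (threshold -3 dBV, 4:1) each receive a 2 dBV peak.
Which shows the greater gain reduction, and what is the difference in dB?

A: overshoot 8 dB → output overshoot 4 dB → GR 4 dB.
B: overshoot 5 dB → output overshoot 1.25 dB → GR 3.75 dB.
A applies 0.25 dB more gain reduction.

A, by 0.25 dB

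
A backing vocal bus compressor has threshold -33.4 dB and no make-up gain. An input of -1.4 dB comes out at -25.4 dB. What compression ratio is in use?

Input overshoot = -1.4 − (-33.4) = 32 dB; output overshoot = -25.4 − (-33.4) = 8 dB.
Ratio = 32 / 8 = 4.

4:1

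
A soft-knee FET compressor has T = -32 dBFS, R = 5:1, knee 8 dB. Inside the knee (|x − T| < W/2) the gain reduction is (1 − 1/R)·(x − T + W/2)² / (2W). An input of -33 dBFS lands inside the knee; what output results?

-33.45 dBFS

x − T + W/2 = -33 − (-32) + 4 = 3.
GR = (1 − 1/5) × 3² / 16 = 0.8 × 9 / 16 = 0.45 dB.
Output = -33 − 0.45 = -33.45 dBFS.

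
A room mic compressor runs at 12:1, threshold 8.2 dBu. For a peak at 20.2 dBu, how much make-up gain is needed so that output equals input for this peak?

11 dB

Overshoot 12 dB → 12/12 = 1 dB after compression, so the compressed level is 8.2 + 1 = 9.2 dBu.
Make-up = target − compressed = 20.2 − 9.2 = 11 dB.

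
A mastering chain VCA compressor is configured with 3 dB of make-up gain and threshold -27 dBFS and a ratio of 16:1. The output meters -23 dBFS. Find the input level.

-11 dBFS

Stripping the +3 dB make-up gives -26 dBFS at the gain stage.
That's 1 dB above the -27 dBFS threshold.
Before 16:1 compression the overshoot was 1 × 16 = 16 dB, so input = -27 + 16 = -11 dBFS.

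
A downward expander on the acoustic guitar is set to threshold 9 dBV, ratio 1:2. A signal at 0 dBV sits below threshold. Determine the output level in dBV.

-9 dBV

Undershoot = 9 − 0 = 9 dB.
At 1:2, that expands to 18 dB under threshold.
Output = 9 − 18 = -9 dBV.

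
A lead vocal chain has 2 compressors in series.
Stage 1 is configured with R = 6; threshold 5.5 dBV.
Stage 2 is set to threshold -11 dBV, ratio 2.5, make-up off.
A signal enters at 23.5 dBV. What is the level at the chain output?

-3.2 dBV

Stage 1: 23.5 dBV is 18 dB over 5.5 dBV; at 6:1 that becomes 3 dB over, giving 8.5 dBV.
Stage 2: overshoot 19.5 dB → 19.5/2.5 = 7.8 dB → -3.2 dBV.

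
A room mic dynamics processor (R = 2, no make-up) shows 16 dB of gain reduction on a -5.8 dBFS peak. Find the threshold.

Let T be the threshold. Output overshoot = (input overshoot)/R, so -21.8 − T = (-5.8 − T)/2.
2·(-21.8 − T) = -5.8 − T → 1·T = -43.6 − (-5.8) = -37.8.
T = -37.8/1 = -37.8 dBFS.

-37.8 dBFS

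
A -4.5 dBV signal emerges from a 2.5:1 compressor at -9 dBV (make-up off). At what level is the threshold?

Gain reduction = -4.5 − (-9) = 4.5 dB; output overshoot = GR / (R − 1) = 4.5 / 1.5 = 3 dB.
Threshold = output − output overshoot = -9 − 3 = -12 dBV.

-12 dBV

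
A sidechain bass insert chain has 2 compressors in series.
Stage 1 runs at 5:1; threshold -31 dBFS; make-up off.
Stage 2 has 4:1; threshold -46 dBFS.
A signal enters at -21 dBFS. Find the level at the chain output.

Stage 1: 10 dB above -31 dBFS, reduced 5:1 to 2 dB above → -29 dBFS.
Stage 2: 17 dB above -46 dBFS, reduced 4:1 to 4.25 dB above → -41.75 dBFS.

-41.75 dBFS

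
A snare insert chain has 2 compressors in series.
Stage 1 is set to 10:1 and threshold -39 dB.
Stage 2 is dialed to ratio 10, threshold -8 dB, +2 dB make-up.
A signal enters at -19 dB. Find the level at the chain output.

Stage 1: overshoot 20 dB → 20/10 = 2 dB → -37 dB.
Stage 2: -37 dB is at or below the -8 dB threshold — no compression; make-up brings it to -35 dB.

-35 dB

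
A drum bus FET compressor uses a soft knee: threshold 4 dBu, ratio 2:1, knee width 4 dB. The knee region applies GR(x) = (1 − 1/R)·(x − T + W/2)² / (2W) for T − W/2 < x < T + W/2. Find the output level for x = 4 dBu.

3.75 dBu

x − T + W/2 = 4 − 4 + 2 = 2.
GR = (1 − 1/2) × 2² / 8 = 0.5 × 4 / 8 = 0.25 dB.
Output = 4 − 0.25 = 3.75 dBu.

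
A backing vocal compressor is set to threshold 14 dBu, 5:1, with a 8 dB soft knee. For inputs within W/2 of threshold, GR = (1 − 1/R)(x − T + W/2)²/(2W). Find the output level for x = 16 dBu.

x − T + W/2 = 16 − 14 + 4 = 6.
GR = (1 − 1/5) × 6² / 16 = 0.8 × 36 / 16 = 1.8 dB.
Output = 16 − 1.8 = 14.2 dBu.

14.2 dBu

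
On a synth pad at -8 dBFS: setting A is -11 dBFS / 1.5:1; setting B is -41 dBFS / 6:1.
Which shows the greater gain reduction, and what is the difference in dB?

A: overshoot 3 dB → output overshoot 2 dB → GR 1 dB.
B: overshoot 33 dB → output overshoot 5.5 dB → GR 27.5 dB.
B reduces 26.5 dB more.

B, by 26.5 dB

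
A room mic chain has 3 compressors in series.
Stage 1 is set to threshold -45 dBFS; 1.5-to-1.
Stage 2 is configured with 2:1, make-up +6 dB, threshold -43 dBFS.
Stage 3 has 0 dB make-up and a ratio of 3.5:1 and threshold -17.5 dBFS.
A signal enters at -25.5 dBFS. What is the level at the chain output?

Stage 1: -25.5 dBFS is 19.5 dB over -45 dBFS; at 1.5:1 that becomes 13 dB over, giving -32 dBFS.
Stage 2: overshoot 11 dB → 11/2 = 5.5 dB → -37.5 dBFS; +6 dB make-up → -31.5 dBFS.
Stage 3: below threshold (-31.5 ≤ -17.5); passes unchanged; output -31.5 dBFS.

-31.5 dBFS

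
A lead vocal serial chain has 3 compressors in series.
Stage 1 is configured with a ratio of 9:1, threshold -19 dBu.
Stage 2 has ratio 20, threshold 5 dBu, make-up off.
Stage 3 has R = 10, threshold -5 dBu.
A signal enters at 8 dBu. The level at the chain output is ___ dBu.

Stage 1: 8 dBu is 27 dB over -19 dBu; at 9:1 that becomes 3 dB over, giving -16 dBu.
Stage 2: -16 dBu is at or below the 5 dBu threshold — no compression; output -16 dBu.
Stage 3: below threshold (-16 ≤ -5); passes unchanged; output -16 dBu.

-16 dBu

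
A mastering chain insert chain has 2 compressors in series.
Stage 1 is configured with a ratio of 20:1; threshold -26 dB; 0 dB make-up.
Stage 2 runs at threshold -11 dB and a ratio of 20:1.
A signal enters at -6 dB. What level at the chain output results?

Stage 1: 20 dB above -26 dB, reduced 20:1 to 1 dB above → -25 dB.
Stage 2: below threshold (-25 ≤ -11); passes unchanged; output -25 dB.

-25 dB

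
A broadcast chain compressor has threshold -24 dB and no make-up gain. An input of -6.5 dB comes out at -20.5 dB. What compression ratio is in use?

Input overshoot = -6.5 − (-24) = 17.5 dB; output overshoot = -20.5 − (-24) = 3.5 dB.
Ratio = 17.5 / 3.5 = 5.

5:1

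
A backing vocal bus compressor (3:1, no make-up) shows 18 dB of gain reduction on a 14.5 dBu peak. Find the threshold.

Input is 27 dB above T (since output overshoot × R = input overshoot: (-3.5 − T)·3 = 14.5 − T gives T = -12.5 dBu).
Check: -12.5 + (14.5 − (-12.5))/3 = -12.5 + 9 = -3.5 dBu. ✓

-12.5 dBu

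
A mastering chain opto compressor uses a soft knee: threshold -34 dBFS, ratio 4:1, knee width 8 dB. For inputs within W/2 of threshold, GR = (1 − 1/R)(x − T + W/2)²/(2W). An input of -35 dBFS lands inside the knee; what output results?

-35.421875 dBFS

x − T + W/2 = -35 − (-34) + 4 = 3.
GR = (1 − 1/4) × 3² / 16 = 0.75 × 9 / 16 = 0.421875 dB.
Output = -35 − 0.421875 = -35.421875 dBFS.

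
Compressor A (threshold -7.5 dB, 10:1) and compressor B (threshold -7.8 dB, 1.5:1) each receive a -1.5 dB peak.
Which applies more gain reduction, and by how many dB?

A: overshoot 6 dB → output overshoot 0.6 dB → GR 5.4 dB.
B: overshoot 6.3 dB → output overshoot 4.2 dB → GR 2.1 dB.
A reduces 3.3 dB more.

A, by 3.3 dB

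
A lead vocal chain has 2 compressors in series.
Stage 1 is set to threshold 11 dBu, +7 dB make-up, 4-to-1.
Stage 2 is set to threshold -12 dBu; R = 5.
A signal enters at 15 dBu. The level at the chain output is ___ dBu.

Stage 1: 15 dBu is 4 dB over 11 dBu; at 4:1 that becomes 1 dB over, giving 12 dBu; +7 dB make-up → 19 dBu.
Stage 2: overshoot 31 dB → 31/5 = 6.2 dB → -5.8 dBu.

-5.8 dBu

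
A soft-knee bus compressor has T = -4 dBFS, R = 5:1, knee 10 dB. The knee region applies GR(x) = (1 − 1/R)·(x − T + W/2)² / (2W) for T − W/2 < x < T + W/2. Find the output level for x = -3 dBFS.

x − T + W/2 = -3 − (-4) + 5 = 6.
GR = (1 − 1/5) × 6² / 20 = 0.8 × 36 / 20 = 1.44 dB.
Output = -3 − 1.44 = -4.44 dBFS.

-4.44 dBFS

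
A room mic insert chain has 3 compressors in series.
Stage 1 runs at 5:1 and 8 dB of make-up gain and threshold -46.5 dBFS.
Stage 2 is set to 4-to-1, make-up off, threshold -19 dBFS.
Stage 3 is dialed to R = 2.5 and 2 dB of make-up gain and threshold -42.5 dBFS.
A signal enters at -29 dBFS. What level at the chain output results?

-37.5 dBFS

Stage 1: 17.5 dB above -46.5 dBFS, reduced 5:1 to 3.5 dB above → -43 dBFS; +8 dB make-up → -35 dBFS.
Stage 2: -35 dBFS ≤ -19 dBFS, so stage 2 doesn't engage; output -35 dBFS.
Stage 3: -35 dBFS is 7.5 dB over -42.5 dBFS; at 2.5:1 that becomes 3 dB over, giving -39.5 dBFS; +2 dB make-up → -37.5 dBFS.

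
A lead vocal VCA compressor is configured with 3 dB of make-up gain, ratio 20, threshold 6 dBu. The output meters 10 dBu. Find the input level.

26 dBu

Before make-up, the level was 10 − 3 = 7 dBu.
Post-compression overshoot = 7 − 6 = 1 dB.
Before 20:1 compression the overshoot was 1 × 20 = 20 dB, so input = 6 + 20 = 26 dBu.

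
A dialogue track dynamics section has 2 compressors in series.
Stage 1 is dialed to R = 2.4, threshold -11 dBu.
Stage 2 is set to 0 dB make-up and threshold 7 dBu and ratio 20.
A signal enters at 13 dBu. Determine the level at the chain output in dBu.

Stage 1: 24 dB above -11 dBu, reduced 2.4:1 to 10 dB above → -1 dBu.
Stage 2: below threshold (-1 ≤ 7); passes unchanged; output -1 dBu.

-1 dBu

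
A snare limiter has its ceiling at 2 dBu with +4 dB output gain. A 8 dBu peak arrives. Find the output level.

6 dBu

A brickwall limiter is an ∞:1 compressor: any input above the ceiling is clamped to 2 dBu.
Output gain then adds 4 dB: 2 + 4 = 6 dBu.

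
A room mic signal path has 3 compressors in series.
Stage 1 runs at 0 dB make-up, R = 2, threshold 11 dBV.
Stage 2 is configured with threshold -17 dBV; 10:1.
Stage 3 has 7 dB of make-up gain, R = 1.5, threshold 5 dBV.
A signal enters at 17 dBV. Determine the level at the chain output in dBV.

-6.9 dBV

Stage 1: 17 dBV is 6 dB over 11 dBV; at 2:1 that becomes 3 dB over, giving 14 dBV.
Stage 2: 31 dB above -17 dBV, reduced 10:1 to 3.1 dB above → -13.9 dBV.
Stage 3: -13.9 dBV is at or below the 5 dBV threshold — no compression; make-up brings it to -6.9 dBV.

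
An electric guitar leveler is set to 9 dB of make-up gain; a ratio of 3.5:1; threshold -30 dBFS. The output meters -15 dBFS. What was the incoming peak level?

-9 dBFS

Before make-up, the level was -15 − 9 = -24 dBFS.
Post-compression overshoot = -24 − (-30) = 6 dB.
Undo the ratio: input overshoot = 6 × 3.5 = 21 dB, giving input = -9 dBFS.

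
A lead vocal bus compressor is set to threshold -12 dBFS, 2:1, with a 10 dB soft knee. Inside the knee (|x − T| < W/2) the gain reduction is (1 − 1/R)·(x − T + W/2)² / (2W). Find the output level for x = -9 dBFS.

-10.6 dBFS

x − T + W/2 = -9 − (-12) + 5 = 8.
GR = (1 − 1/2) × 8² / 20 = 0.5 × 64 / 20 = 1.6 dB.
Output = -9 − 1.6 = -10.6 dBFS.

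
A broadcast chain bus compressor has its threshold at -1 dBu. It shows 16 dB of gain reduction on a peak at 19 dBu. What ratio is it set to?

Input overshoot = 19 − (-1) = 20 dB.
Output overshoot = 20 − 16 = 4 dB.
Ratio = input overshoot / output overshoot = 20 / 4 = 5.

5:1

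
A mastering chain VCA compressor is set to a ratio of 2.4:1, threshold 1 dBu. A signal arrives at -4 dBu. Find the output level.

-4 dBu

-4 dBu is 5 dB below the 1 dBu threshold, so no gain reduction is applied.
Output = input = -4 dBu.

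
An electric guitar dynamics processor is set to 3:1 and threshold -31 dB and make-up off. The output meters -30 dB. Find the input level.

Post-compression overshoot = -30 − (-31) = 1 dB.
Before 3:1 compression the overshoot was 1 × 3 = 3 dB, so input = -31 + 3 = -28 dB.

-28 dB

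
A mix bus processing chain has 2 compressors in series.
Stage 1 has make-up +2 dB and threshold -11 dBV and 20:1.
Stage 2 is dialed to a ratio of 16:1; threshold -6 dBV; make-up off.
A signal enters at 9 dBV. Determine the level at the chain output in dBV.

-8 dBV

Stage 1: 20 dB above -11 dBV, reduced 20:1 to 1 dB above → -10 dBV; +2 dB make-up → -8 dBV.
Stage 2: -8 dBV ≤ -6 dBV, so stage 2 doesn't engage; output -8 dBV.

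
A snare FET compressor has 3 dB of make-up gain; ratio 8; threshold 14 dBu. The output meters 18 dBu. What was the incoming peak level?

22 dBu

Stripping the +3 dB make-up gives 15 dBu at the gain stage.
The compressed level sits 15 − 14 = 1 dB over threshold.
Before 8:1 compression the overshoot was 1 × 8 = 8 dB, so input = 14 + 8 = 22 dBu.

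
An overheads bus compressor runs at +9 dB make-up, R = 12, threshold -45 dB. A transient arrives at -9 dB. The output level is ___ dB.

The input is 36 dB above the -45 dB threshold.
At 12:1 the overshoot is divided by 12, leaving 3 dB above threshold.
That puts the output at -42 dB; make-up adds 9 dB, giving -33 dB.

-33 dB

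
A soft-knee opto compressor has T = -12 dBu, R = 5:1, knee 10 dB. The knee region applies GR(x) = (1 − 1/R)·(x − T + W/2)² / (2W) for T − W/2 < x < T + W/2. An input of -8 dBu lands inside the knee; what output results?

-11.24 dBu

x − T + W/2 = -8 − (-12) + 5 = 9.
GR = (1 − 1/5) × 9² / 20 = 0.8 × 81 / 20 = 3.24 dB.
Output = -8 − 3.24 = -11.24 dBu.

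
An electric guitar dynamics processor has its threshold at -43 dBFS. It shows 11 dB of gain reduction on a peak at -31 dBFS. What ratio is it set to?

12:1

Input overshoot = -31 − (-43) = 12 dB.
Output overshoot = 12 − 11 = 1 dB.
Ratio = input overshoot / output overshoot = 12 / 1 = 12.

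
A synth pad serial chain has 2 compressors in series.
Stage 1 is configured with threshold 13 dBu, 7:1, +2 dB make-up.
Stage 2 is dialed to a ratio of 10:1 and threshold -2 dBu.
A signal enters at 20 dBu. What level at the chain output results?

Stage 1: 7 dB above 13 dBu, reduced 7:1 to 1 dB above → 14 dBu; +2 dB make-up → 16 dBu.
Stage 2: 18 dB above -2 dBu, reduced 10:1 to 1.8 dB above → -0.2 dBu.

-0.2 dBu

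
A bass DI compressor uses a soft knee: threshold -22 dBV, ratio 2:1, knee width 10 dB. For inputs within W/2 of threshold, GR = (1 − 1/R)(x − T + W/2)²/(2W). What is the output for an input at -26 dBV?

x − T + W/2 = -26 − (-22) + 5 = 1.
GR = (1 − 1/2) × 1² / 20 = 0.5 × 1 / 20 = 0.025 dB.
Output = -26 − 0.025 = -26.025 dBV.

-26.025 dBV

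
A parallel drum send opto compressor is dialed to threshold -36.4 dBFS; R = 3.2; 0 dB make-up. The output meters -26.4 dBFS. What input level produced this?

Post-compression overshoot = -26.4 − (-36.4) = 10 dB.
Input overshoot = R × output overshoot = 32 dB → input = -36.4 + 32 = -4.4 dBFS.

-4.4 dBFS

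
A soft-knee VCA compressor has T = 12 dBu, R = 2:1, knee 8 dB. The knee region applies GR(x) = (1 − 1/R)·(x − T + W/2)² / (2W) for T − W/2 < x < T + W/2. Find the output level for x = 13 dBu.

12.21875 dBu

x − T + W/2 = 13 − 12 + 4 = 5.
GR = (1 − 1/2) × 5² / 16 = 0.5 × 25 / 16 = 0.78125 dB.
Output = 13 − 0.78125 = 12.21875 dBu.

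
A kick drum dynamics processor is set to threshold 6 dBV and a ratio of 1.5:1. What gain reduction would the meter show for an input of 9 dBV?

The signal is 3 dB above threshold.
A 1.5:1 ratio leaves 2 dB of that excess.
So the signal is attenuated by 3 − 2 = 1 dB.

1 dB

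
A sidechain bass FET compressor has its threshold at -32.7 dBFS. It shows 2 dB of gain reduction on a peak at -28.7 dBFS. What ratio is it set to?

Input overshoot = -28.7 − (-32.7) = 4 dB.
Output overshoot = 4 − 2 = 2 dB.
Ratio = input overshoot / output overshoot = 4 / 2 = 2.

2:1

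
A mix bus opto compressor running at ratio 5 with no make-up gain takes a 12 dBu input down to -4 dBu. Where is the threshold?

Gain reduction = 12 − (-4) = 16 dB; output overshoot = GR / (R − 1) = 16 / 4 = 4 dB.
Threshold = output − output overshoot = -4 − 4 = -8 dBu.

-8 dBu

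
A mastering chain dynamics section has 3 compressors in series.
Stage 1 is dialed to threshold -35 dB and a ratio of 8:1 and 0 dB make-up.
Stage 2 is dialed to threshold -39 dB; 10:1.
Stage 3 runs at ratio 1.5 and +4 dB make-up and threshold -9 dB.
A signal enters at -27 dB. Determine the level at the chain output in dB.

-34.5 dB

Stage 1: 8 dB above -35 dB, reduced 8:1 to 1 dB above → -34 dB.
Stage 2: -34 dB is 5 dB over -39 dB; at 10:1 that becomes 0.5 dB over, giving -38.5 dB.
Stage 3: -38.5 dB is at or below the -9 dB threshold — no compression; make-up brings it to -34.5 dB.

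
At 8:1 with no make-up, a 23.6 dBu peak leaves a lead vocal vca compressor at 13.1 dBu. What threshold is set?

11.6 dBu

Let T be the threshold. Output overshoot = (input overshoot)/R, so 13.1 − T = (23.6 − T)/8.
8·(13.1 − T) = 23.6 − T → 7·T = 104.8 − 23.6 = 81.2.
T = 81.2/7 = 11.6 dBu.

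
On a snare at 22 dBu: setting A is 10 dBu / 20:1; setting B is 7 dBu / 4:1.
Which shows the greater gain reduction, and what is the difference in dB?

A, by 0.15 dB

A: GR = 12 − 12/20 = 11.4 dB.
B: GR = 15 − 15/4 = 11.25 dB.
Difference: 0.15 dB in favour of A.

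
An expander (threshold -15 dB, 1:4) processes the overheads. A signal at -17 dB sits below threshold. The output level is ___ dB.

The input is 2 dB below the -15 dB threshold.
A 1:4 expander multiplies undershoot by 4: 2 × 4 = 8 dB below threshold.
Output = -15 − 8 = -23 dB.

-23 dB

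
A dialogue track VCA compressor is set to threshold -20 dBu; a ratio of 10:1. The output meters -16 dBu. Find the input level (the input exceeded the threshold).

That's 4 dB above the -20 dBu threshold.
Input overshoot = R × output overshoot = 40 dB → input = -20 + 40 = 20 dBu.

20 dBu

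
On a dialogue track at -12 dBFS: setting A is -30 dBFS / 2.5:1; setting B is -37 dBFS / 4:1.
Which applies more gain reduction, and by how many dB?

B, by 7.95 dB

A: overshoot 18 dB → output overshoot 7.2 dB → GR 10.8 dB.
B: overshoot 25 dB → output overshoot 6.25 dB → GR 18.75 dB.
B applies 7.95 dB more gain reduction.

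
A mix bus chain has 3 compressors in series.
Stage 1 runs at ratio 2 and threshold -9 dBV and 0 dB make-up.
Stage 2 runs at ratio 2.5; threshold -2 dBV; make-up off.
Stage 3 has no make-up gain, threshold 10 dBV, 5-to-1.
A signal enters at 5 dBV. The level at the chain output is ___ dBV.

Stage 1: overshoot 14 dB → 14/2 = 7 dB → -2 dBV.
Stage 2: -2 dBV is at or below the -2 dBV threshold — no compression; output -2 dBV.
Stage 3: below threshold (-2 ≤ 10); passes unchanged; output -2 dBV.

-2 dBV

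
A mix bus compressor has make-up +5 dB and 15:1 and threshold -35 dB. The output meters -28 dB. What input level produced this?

-5 dB

Stripping the +5 dB make-up gives -33 dB at the gain stage.
The compressed level sits -33 − (-35) = 2 dB over threshold.
Input overshoot = R × output overshoot = 30 dB → input = -35 + 30 = -5 dB.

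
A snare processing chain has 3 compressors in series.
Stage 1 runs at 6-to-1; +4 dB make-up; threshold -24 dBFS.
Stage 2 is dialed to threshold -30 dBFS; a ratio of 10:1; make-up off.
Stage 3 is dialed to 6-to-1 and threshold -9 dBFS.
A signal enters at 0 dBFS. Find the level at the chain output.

-28.6 dBFS

Stage 1: 24 dB above -24 dBFS, reduced 6:1 to 4 dB above → -20 dBFS; +4 dB make-up → -16 dBFS.
Stage 2: overshoot 14 dB → 14/10 = 1.4 dB → -28.6 dBFS.
Stage 3: -28.6 dBFS ≤ -9 dBFS, so stage 3 doesn't engage; output -28.6 dBFS.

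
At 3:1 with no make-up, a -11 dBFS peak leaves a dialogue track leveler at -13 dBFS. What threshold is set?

Input is 3 dB above T (since output overshoot × R = input overshoot: (-13 − T)·3 = -11 − T gives T = -14 dBFS).
Check: -14 + (-11 − (-14))/3 = -14 + 1 = -13 dBFS. ✓

-14 dBFS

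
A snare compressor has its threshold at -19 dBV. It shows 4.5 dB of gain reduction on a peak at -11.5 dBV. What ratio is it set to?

Input overshoot = -11.5 − (-19) = 7.5 dB.
Output overshoot = 7.5 − 4.5 = 3 dB.
Ratio = input overshoot / output overshoot = 7.5 / 3 = 2.5.

2.5:1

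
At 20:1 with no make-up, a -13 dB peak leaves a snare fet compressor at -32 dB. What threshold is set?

-33 dB

Gain reduction = -13 − (-32) = 19 dB; output overshoot = GR / (R − 1) = 19 / 19 = 1 dB.
Threshold = output − output overshoot = -32 − 1 = -33 dB.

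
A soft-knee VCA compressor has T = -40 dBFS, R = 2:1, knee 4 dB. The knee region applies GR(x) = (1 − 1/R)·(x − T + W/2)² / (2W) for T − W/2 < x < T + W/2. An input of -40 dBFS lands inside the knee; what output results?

-40.25 dBFS

x − T + W/2 = -40 − (-40) + 2 = 2.
GR = (1 − 1/2) × 2² / 8 = 0.5 × 4 / 8 = 0.25 dB.
Output = -40 − 0.25 = -40.25 dBFS.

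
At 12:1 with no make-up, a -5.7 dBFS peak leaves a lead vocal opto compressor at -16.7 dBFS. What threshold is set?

Input is 12 dB above T (since output overshoot × R = input overshoot: (-16.7 − T)·12 = -5.7 − T gives T = -17.7 dBFS).
Check: -17.7 + (-5.7 − (-17.7))/12 = -17.7 + 1 = -16.7 dBFS. ✓

-17.7 dBFS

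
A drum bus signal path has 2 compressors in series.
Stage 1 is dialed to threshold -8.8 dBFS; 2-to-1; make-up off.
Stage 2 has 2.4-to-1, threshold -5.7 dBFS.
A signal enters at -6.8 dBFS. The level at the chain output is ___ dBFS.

-7.8 dBFS

Stage 1: -6.8 dBFS is 2 dB over -8.8 dBFS; at 2:1 that becomes 1 dB over, giving -7.8 dBFS.
Stage 2: -7.8 dBFS is at or below the -5.7 dBFS threshold — no compression; output -7.8 dBFS.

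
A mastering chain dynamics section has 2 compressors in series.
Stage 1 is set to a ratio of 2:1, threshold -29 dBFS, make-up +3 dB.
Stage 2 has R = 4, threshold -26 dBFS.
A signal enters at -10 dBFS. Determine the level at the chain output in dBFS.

Stage 1: -10 dBFS is 19 dB over -29 dBFS; at 2:1 that becomes 9.5 dB over, giving -19.5 dBFS; +3 dB make-up → -16.5 dBFS.
Stage 2: overshoot 9.5 dB → 9.5/4 = 2.375 dB → -23.625 dBFS.

-23.625 dBFS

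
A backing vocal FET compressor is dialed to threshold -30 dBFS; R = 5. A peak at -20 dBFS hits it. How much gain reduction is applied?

8 dB

Overshoot = -20 − (-30) = 10 dB.
A 5:1 ratio leaves 2 dB of that excess.
Gain reduction = 10 − 2 = 8 dB.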